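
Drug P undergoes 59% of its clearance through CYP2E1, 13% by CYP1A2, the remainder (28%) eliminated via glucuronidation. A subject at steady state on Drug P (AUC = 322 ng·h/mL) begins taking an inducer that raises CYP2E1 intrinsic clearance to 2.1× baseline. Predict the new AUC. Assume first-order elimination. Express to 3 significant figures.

The CYP2E1 pathway (59% of clearance) is boosted to 2.1× activity: 0.59 × 2.1 = 1.239.
CYP1A2 (13%) and the residual 28% are unaffected.
Relative clearance = 1.239 + 0.13 + 0.28 = 1.649.
New AUC = baseline ÷ relative clearance = 322 / 1.649 = 195 ng·h/mL.

195 ng·h/mL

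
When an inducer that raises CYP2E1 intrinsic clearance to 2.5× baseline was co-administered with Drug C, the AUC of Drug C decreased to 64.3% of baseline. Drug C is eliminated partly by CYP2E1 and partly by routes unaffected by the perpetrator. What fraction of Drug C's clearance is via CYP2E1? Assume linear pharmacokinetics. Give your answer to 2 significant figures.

Write x for the fraction cleared via CYP2E1. The observed AUC change means clearance rose to 1/0.643 = 1.555 of baseline.
Setting x·2.5 + (1 − x) = 1.555 and solving: x = (1.555 − 1)/(2.5 − 1) = 0.37.

0.37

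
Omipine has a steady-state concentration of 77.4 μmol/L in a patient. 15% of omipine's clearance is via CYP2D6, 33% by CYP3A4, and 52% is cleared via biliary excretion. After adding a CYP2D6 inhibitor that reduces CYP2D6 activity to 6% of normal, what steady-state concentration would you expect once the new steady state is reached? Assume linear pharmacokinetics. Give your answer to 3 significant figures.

The CYP2D6 pathway (15% of clearance) is reduced to 0.06× activity: 0.15 × 0.06 = 0.009.
CYP3A4 (33%) and the residual 52% are unaffected.
Relative clearance = 0.009 + 0.33 + 0.52 = 0.859.
With dosing unchanged, steady-state concentration scales as 1/CL: 77.4 / 0.859 = 90.1 μmol/L.

90.1 μmol/L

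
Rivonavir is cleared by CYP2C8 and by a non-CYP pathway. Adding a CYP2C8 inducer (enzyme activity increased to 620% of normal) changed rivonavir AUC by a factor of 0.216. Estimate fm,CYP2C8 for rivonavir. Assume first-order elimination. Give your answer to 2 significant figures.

Let fm be the CYP2C8 fraction. New clearance relative to baseline = fm × 6.2 + (1 − fm).
AUC ratio = 1 / (new CL fraction), so new CL fraction = 1 / 0.216 = 4.63.
fm × 6.2 + 1 − fm = 4.63  ⇒  fm × (6.2 − 1) = 3.63  ⇒  fm = 0.70.

0.70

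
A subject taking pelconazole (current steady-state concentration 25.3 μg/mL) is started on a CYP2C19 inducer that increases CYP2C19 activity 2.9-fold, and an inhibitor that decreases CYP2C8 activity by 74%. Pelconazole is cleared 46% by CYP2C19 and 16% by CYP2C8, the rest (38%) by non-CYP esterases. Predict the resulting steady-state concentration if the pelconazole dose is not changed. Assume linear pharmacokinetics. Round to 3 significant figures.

14.4 μg/mL

The CYP2C19 pathway (46% of clearance) is boosted to 2.9× activity: 0.46 × 2.9 = 1.334.
The CYP2C8 pathway (16% of clearance) falls to 0.26× activity: 0.16 × 0.26 = 0.0416.
The remaining 38% of clearance is unaffected.
Relative clearance = 1.334 + 0.0416 + 0.38 = 1.7556.
New steady-state concentration = 25.3 / 1.7556 = 14.4 μg/mL (concentration scales inversely with clearance).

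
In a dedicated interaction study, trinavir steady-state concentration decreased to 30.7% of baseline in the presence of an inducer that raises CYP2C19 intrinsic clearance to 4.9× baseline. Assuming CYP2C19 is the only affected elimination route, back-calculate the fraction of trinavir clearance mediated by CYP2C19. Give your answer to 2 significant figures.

Call the CYP2C19 fraction fm. After the interaction, CL_new/CL_old = fm × 4.9 + (1 − fm).
Steady-state concentration ratio = 1 / (new CL fraction), so new CL fraction = 1 / 0.307 = 3.257.
fm × 4.9 + 1 − fm = 3.257  ⇒  fm × (4.9 − 1) = 2.257  ⇒  fm = 0.58.

0.58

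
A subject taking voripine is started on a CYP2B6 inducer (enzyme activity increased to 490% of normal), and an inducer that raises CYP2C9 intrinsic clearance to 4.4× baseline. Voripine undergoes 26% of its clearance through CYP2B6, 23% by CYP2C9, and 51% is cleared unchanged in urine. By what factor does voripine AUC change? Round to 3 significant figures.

CYP2B6: 0.26 × 4.9 = 1.274
CYP2C9: 0.23 × 4.4 = 1.012
Other: 0.51 (unchanged)
Relative clearance = 1.274 + 1.012 + 0.51 = 2.796.
AUC ∝ 1/CL: fold-change = 1 / 2.796 = 0.358.

0.358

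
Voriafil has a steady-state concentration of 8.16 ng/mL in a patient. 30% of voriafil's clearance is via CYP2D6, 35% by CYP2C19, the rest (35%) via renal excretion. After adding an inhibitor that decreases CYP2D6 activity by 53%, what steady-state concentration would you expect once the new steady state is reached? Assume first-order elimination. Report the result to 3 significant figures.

9.70 ng/mL

The CYP2D6 pathway (30% of clearance) drops to 0.47× activity: 0.3 × 0.47 = 0.141.
CYP2C19 (35%) and the residual 35% are unaffected.
CL_new/CL_old = 0.141 + 0.35 + 0.35 = 0.841.
Steady-state concentration ∝ 1/CL, so new value = 8.16 / 0.841 = 9.70 ng/mL.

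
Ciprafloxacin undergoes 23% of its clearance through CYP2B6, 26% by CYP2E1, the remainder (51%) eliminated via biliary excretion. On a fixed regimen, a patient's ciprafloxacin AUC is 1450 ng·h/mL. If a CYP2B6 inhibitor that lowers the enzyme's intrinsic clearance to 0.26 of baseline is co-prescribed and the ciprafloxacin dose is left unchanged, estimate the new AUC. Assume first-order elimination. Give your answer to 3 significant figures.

1.75 × 10³ ng·h/mL

CYP2B6: 0.23 × 0.26 = 0.0598
CYP2E1: 0.26 (unchanged)
Other: 0.51 (unchanged)
Relative clearance = 0.0598 + 0.26 + 0.51 = 0.8298.
With dosing unchanged, AUC scales as 1/CL: 1450 / 0.8298 = 1.75 × 10³ ng·h/mL.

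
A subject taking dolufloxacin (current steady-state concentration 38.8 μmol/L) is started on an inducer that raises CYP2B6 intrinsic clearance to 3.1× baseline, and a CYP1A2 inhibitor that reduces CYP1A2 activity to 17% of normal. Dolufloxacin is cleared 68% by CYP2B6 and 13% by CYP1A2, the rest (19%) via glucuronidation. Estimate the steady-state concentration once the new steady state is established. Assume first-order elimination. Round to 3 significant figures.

16.7 μmol/L

CYP2B6: 0.68 × 3.1 = 2.108
CYP1A2: 0.13 × 0.17 = 0.0221
Other: 0.19 (unchanged)
New clearance relative to baseline: 2.108 + 0.0221 + 0.19 = 2.3201.
Steady-state concentration ∝ 1/CL: new value = 38.8 / 2.3201 = 16.7 μmol/L.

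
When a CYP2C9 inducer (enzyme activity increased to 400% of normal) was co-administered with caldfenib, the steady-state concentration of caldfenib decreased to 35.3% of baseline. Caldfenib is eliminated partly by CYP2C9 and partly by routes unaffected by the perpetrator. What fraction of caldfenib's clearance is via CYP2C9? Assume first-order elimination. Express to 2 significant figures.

0.61

Call the CYP2C9 fraction fm. After the interaction, CL_new/CL_old = fm × 4 + (1 − fm).
Steady-state concentration ratio = 1 / (new CL fraction), so new CL fraction = 1 / 0.353 = 2.833.
fm × 4 + 1 − fm = 2.833  ⇒  fm × (4 − 1) = 1.833  ⇒  fm = 0.61.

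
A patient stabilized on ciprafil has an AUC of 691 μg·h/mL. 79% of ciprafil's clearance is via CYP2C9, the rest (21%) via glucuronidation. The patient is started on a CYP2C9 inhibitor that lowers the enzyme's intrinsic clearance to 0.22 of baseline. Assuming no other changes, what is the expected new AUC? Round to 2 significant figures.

1.8 × 10³ μg·h/mL

The CYP2C9 pathway (79% of clearance) drops to 0.22× activity: 0.79 × 0.22 = 0.1738.
Non-CYP routes (21%) are unchanged.
Relative clearance = 0.1738 + 0.21 = 0.3838.
AUC ∝ 1/CL, so new value = 691 / 0.3838 = 1.8 × 10³ μg·h/mL.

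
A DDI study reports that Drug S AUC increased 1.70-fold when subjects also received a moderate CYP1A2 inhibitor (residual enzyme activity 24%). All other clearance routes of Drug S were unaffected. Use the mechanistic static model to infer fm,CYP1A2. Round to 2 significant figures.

0.54

CL'/CL = 1 / 1.70 = 0.5882
0.24·fm + (1 − fm) = 0.5882
fm = (0.5882 − 1) / (0.24 − 1) = 0.54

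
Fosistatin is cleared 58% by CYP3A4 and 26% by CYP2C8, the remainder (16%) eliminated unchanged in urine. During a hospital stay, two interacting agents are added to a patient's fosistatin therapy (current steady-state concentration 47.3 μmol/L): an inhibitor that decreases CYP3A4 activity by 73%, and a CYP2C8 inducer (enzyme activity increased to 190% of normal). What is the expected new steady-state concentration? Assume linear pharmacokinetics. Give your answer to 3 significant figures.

CYP3A4: 0.58 × 0.27 = 0.1566
CYP2C8: 0.26 × 1.9 = 0.494
Other: 0.16 (unchanged)
Relative clearance = 0.1566 + 0.494 + 0.16 = 0.8106.
Dividing the baseline by the relative clearance: 47.3 / 0.8106 = 58.4 μmol/L.

58.4 μmol/L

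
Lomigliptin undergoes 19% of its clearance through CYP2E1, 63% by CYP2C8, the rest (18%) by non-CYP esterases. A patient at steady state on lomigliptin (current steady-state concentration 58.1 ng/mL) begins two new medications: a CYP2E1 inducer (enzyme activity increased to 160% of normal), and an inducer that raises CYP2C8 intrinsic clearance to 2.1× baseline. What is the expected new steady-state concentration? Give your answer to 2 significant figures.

32 ng/mL

The CYP2E1 pathway (19% of clearance) increases to 1.6× activity: 0.19 × 1.6 = 0.304.
The CYP2C8 pathway (63% of clearance) is boosted to 2.1× activity: 0.63 × 2.1 = 1.323.
Non-CYP routes (18%) are unchanged.
Relative clearance = 0.304 + 1.323 + 0.18 = 1.807.
New steady-state concentration = 58.1 / 1.807 = 32 ng/mL (concentration scales inversely with clearance).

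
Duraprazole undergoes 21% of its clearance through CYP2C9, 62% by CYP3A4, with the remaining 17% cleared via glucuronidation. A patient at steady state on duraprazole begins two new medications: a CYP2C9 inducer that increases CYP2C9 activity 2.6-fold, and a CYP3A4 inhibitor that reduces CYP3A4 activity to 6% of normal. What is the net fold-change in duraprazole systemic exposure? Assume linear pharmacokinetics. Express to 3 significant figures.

The CYP2C9 pathway (21% of clearance) increases to 2.6× activity: 0.21 × 2.6 = 0.546.
The CYP3A4 pathway (62% of clearance) falls to 0.06× activity: 0.62 × 0.06 = 0.0372.
The remaining 17% of clearance is unaffected.
CL_new/CL_old = 0.546 + 0.0372 + 0.17 = 0.7532.
Net systemic exposure ratio = 1 / 0.7532 = 1.33.

1.33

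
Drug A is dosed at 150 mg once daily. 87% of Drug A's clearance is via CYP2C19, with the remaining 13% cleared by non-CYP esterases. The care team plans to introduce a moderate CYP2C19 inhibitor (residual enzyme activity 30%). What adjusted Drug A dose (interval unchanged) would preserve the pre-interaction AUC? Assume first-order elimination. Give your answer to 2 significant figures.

The CYP2C19 pathway (87% of clearance) drops to 0.3× activity: 0.87 × 0.3 = 0.261.
The remaining 13% of clearance is unaffected.
CL_new/CL_old = 0.261 + 0.13 = 0.391.
Exposure is unchanged when dose changes in proportion to clearance. New dose = 150 mg × 0.391 = 59 mg.

59 mg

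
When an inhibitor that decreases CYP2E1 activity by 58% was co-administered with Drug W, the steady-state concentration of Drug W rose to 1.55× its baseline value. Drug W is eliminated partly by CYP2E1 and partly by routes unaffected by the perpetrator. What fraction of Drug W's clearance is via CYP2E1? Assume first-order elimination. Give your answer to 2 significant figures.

0.61

Let fm be the CYP2E1 fraction. New clearance relative to baseline = fm × 0.42 + (1 − fm).
Steady-state concentration ratio = 1 / (new CL fraction), so new CL fraction = 1 / 1.55 = 0.6452.
fm × 0.42 + 1 − fm = 0.6452  ⇒  fm × (0.42 − 1) = −0.3548  ⇒  fm = 0.61.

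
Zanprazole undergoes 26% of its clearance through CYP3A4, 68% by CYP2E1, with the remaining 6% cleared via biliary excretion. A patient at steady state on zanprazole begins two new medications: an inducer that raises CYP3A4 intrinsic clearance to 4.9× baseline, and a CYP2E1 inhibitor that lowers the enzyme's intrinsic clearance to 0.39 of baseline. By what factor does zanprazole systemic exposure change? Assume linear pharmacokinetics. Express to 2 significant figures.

CYP3A4: 0.26 × 4.9 = 1.274
CYP2E1: 0.68 × 0.39 = 0.2652
Other: 0.06 (unchanged)
New clearance relative to baseline: 1.274 + 0.2652 + 0.06 = 1.5992.
Systemic exposure ∝ 1/CL: fold-change = 1 / 1.5992 = 0.63.

0.63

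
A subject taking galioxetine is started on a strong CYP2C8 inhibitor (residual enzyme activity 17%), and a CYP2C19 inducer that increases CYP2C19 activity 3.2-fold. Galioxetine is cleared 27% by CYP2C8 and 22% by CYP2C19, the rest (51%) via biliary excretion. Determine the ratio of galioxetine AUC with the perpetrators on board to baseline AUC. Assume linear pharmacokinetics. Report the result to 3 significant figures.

0.794

CYP2C8: 0.27 × 0.17 = 0.0459
CYP2C19: 0.22 × 3.2 = 0.704
Other: 0.51 (unchanged)
New clearance relative to baseline: 0.0459 + 0.704 + 0.51 = 1.2599.
AUC ∝ 1/CL: fold-change = 1 / 1.2599 = 0.794.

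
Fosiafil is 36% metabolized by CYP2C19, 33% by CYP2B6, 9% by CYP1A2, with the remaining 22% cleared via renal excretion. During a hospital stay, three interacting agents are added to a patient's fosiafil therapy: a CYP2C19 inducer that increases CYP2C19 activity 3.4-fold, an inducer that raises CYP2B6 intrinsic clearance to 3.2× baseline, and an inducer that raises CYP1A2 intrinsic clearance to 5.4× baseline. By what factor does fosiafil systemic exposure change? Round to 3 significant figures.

0.335

The CYP2C19 pathway (36% of clearance) rises to 3.4× activity: 0.36 × 3.4 = 1.224.
The CYP2B6 pathway (33% of clearance) rises to 3.2× activity: 0.33 × 3.2 = 1.056.
The CYP1A2 pathway (9% of clearance) increases to 5.4× activity: 0.09 × 5.4 = 0.486.
The remaining 22% of clearance is unaffected.
Relative clearance = 1.224 + 1.056 + 0.486 + 0.22 = 2.986.
Systemic exposure ∝ 1/CL: fold-change = 1 / 2.986 = 0.335.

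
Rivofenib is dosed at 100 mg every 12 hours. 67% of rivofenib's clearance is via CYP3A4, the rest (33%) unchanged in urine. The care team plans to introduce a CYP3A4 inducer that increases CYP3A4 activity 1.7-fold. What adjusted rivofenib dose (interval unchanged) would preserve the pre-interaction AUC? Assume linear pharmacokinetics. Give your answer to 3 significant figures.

147 mg

The CYP3A4 pathway (67% of clearance) rises to 1.7× activity: 0.67 × 1.7 = 1.139.
The remaining 33% of clearance is unaffected.
Relative clearance = 1.139 + 0.33 = 1.469.
Exposure is unchanged when dose changes in proportion to clearance. New dose = 100 mg × 1.469 = 147 mg.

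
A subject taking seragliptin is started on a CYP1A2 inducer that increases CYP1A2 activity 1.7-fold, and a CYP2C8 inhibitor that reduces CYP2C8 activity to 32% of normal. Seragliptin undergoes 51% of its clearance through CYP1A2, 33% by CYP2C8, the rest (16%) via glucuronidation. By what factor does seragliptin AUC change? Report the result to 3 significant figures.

0.883

CYP1A2: 0.51 × 1.7 = 0.867
CYP2C8: 0.33 × 0.32 = 0.1056
Other: 0.16 (unchanged)
Relative clearance = 0.867 + 0.1056 + 0.16 = 1.1326.
Net AUC ratio = 1 / 1.1326 = 0.883.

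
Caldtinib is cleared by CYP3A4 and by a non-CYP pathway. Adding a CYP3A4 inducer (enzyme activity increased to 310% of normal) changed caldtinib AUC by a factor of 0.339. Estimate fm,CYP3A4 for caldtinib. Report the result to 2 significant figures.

0.93

CL'/CL = 1 / 0.339 = 2.95
3.1·fm + (1 − fm) = 2.95
fm = (2.95 − 1) / (3.1 − 1) = 0.93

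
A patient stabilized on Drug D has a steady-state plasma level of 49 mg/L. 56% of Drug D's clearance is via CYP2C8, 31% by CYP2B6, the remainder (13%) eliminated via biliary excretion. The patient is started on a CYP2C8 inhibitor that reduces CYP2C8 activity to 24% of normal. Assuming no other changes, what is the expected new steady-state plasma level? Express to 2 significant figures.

85 mg/L

The CYP2C8 pathway (56% of clearance) falls to 0.24× activity: 0.56 × 0.24 = 0.1344.
CYP2B6 (31%) and the residual 13% are unaffected.
New clearance relative to baseline: 0.1344 + 0.31 + 0.13 = 0.5744.
Steady-state plasma level ∝ 1/CL, so new value = 49 / 0.5744 = 85 mg/L.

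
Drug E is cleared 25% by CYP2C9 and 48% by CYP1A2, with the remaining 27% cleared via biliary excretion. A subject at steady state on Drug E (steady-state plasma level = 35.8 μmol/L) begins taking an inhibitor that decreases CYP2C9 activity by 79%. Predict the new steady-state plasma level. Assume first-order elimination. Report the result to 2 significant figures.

45 μmol/L

The CYP2C9 pathway (25% of clearance) falls to 0.21× activity: 0.25 × 0.21 = 0.0525.
CYP1A2 (48%) and the residual 27% are unaffected.
Relative clearance = 0.0525 + 0.48 + 0.27 = 0.8025.
With dosing unchanged, steady-state plasma level scales as 1/CL: 35.8 / 0.8025 = 45 μmol/L.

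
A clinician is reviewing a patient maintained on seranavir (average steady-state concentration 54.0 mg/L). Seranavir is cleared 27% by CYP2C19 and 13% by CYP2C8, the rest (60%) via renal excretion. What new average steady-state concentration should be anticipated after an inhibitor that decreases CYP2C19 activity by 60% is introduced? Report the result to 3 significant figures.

The CYP2C19 pathway (27% of clearance) drops to 0.4× activity: 0.27 × 0.4 = 0.108.
CYP2C8 (13%) and the residual 60% are unaffected.
New clearance relative to baseline: 0.108 + 0.13 + 0.6 = 0.838.
New average steady-state concentration = baseline ÷ relative clearance = 54.0 / 0.838 = 64.4 mg/L.

64.4 mg/L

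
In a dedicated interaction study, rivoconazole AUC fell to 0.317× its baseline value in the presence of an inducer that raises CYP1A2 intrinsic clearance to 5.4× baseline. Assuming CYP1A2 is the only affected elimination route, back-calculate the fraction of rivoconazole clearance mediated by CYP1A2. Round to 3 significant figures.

0.490

CL'/CL = 1 / 0.317 = 3.155
5.4·fm + (1 − fm) = 3.155
fm = (3.155 − 1) / (5.4 − 1) = 0.490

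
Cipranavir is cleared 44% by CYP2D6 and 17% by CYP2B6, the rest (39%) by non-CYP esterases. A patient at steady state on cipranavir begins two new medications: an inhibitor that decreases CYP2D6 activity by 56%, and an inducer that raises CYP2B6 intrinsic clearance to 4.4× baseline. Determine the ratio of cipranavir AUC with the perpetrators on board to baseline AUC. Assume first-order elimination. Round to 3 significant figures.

CYP2D6: 0.44 × 0.44 = 0.1936
CYP2B6: 0.17 × 4.4 = 0.748
Other: 0.39 (unchanged)
CL_new/CL_old = 0.1936 + 0.748 + 0.39 = 1.3316.
Net AUC ratio = 1 / 1.3316 = 0.751.

0.751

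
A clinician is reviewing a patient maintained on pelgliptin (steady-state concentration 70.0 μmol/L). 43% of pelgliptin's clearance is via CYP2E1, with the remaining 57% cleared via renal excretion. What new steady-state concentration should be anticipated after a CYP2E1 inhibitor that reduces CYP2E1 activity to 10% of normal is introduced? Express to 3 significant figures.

The CYP2E1 pathway (43% of clearance) drops to 0.1× activity: 0.43 × 0.1 = 0.043.
Non-CYP routes (57%) are unchanged.
Relative clearance = 0.043 + 0.57 = 0.613.
New steady-state concentration = baseline ÷ relative clearance = 70.0 / 0.613 = 114 μmol/L.

114 μmol/L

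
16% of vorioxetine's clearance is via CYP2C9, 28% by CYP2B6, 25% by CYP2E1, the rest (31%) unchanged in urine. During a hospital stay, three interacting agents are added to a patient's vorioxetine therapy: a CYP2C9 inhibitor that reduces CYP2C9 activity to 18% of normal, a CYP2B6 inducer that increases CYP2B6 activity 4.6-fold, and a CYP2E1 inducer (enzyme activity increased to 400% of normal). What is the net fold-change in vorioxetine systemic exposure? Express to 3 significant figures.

The CYP2C9 pathway (16% of clearance) drops to 0.18× activity: 0.16 × 0.18 = 0.0288.
The CYP2B6 pathway (28% of clearance) rises to 4.6× activity: 0.28 × 4.6 = 1.288.
The CYP2E1 pathway (25% of clearance) is boosted to 4× activity: 0.25 × 4 = 1.
Non-CYP routes (31%) are unchanged.
Relative clearance = 0.0288 + 1.288 + 1 + 0.31 = 2.6268.
Systemic exposure ∝ 1/CL: fold-change = 1 / 2.6268 = 0.381.

0.381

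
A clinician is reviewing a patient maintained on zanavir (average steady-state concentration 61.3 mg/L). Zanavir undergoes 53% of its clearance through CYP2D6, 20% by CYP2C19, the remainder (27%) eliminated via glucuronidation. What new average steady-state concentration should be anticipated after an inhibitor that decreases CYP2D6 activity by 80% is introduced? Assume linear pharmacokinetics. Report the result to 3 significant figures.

CYP2D6: 0.53 × 0.2 = 0.106
CYP2C19: 0.2 (unchanged)
Other: 0.27 (unchanged)
Relative clearance = 0.106 + 0.2 + 0.27 = 0.576.
With dosing unchanged, average steady-state concentration scales as 1/CL: 61.3 / 0.576 = 106 mg/L.

106 mg/L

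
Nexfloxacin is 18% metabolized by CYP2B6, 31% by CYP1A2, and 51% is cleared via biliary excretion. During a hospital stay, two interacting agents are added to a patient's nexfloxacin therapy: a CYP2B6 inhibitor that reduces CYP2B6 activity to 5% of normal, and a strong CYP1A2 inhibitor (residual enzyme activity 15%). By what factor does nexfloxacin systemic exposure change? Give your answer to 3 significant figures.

1.77

The CYP2B6 pathway (18% of clearance) is reduced to 0.05× activity: 0.18 × 0.05 = 0.009.
The CYP1A2 pathway (31% of clearance) is reduced to 0.15× activity: 0.31 × 0.15 = 0.0465.
The remaining 51% of clearance is unaffected.
New clearance relative to baseline: 0.009 + 0.0465 + 0.51 = 0.5655.
Because systemic exposure varies inversely with clearance, the combined effect is 1 / 0.5655 = 1.77.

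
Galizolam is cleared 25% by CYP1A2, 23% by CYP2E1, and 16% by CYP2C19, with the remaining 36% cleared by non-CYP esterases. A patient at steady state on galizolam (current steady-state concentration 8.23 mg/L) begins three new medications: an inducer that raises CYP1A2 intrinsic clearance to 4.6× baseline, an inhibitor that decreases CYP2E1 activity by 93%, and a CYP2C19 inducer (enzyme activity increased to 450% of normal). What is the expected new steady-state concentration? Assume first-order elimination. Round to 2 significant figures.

The CYP1A2 pathway (25% of clearance) rises to 4.6× activity: 0.25 × 4.6 = 1.15.
The CYP2E1 pathway (23% of clearance) drops to 0.07× activity: 0.23 × 0.07 = 0.0161.
The CYP2C19 pathway (16% of clearance) rises to 4.5× activity: 0.16 × 4.5 = 0.72.
The remaining 36% of clearance is unaffected.
New clearance relative to baseline: 1.15 + 0.0161 + 0.72 + 0.36 = 2.2461.
Steady-state concentration ∝ 1/CL: new value = 8.23 / 2.2461 = 3.7 mg/L.

3.7 mg/L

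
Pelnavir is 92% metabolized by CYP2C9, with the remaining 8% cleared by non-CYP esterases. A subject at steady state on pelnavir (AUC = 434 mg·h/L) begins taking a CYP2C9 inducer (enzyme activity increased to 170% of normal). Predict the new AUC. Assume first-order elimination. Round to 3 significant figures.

The CYP2C9 pathway (92% of clearance) rises to 1.7× activity: 0.92 × 1.7 = 1.564.
Non-CYP routes (8%) are unchanged.
New clearance relative to baseline: 1.564 + 0.08 = 1.644.
With dosing unchanged, AUC scales as 1/CL: 434 / 1.644 = 264 mg·h/L.

264 mg·h/L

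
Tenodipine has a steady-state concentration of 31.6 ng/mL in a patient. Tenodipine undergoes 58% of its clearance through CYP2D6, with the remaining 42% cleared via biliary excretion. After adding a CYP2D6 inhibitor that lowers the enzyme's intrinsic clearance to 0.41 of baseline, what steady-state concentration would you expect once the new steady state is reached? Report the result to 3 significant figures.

48.0 ng/mL

The CYP2D6 pathway (58% of clearance) falls to 0.41× activity: 0.58 × 0.41 = 0.2378.
Non-CYP routes (42%) are unchanged.
CL_new/CL_old = 0.2378 + 0.42 = 0.6578.
With dosing unchanged, steady-state concentration scales as 1/CL: 31.6 / 0.6578 = 48.0 ng/mL.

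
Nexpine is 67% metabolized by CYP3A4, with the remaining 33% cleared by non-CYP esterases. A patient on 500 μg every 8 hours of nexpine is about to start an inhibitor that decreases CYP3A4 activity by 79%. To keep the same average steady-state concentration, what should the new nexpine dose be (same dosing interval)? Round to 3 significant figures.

235 μg

The CYP3A4 pathway (67% of clearance) falls to 0.21× activity: 0.67 × 0.21 = 0.1407.
The remaining 33% of clearance is unaffected.
CL_new/CL_old = 0.1407 + 0.33 = 0.4707.
To maintain the same steady-state level, dose must scale with clearance: new dose = 500 × 0.4707 = 235 μg.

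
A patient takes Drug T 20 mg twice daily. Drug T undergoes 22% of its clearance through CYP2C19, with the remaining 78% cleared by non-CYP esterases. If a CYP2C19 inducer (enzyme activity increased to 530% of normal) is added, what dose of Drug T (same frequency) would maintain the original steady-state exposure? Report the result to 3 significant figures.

38.9 mg

The CYP2C19 pathway (22% of clearance) rises to 5.3× activity: 0.22 × 5.3 = 1.166.
Non-CYP routes (78%) are unchanged.
New clearance relative to baseline: 1.166 + 0.78 = 1.946.
To maintain the same steady-state level, dose must scale with clearance: new dose = 20 × 1.946 = 38.9 mg.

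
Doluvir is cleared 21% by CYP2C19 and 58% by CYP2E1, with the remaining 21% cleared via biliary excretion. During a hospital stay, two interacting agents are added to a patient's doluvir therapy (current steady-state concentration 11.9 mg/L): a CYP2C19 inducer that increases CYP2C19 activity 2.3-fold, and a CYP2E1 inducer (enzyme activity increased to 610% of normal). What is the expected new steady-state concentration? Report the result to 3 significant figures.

The CYP2C19 pathway (21% of clearance) is boosted to 2.3× activity: 0.21 × 2.3 = 0.483.
The CYP2E1 pathway (58% of clearance) rises to 6.1× activity: 0.58 × 6.1 = 3.538.
The remaining 21% of clearance is unaffected.
Relative clearance = 0.483 + 3.538 + 0.21 = 4.231.
Dividing the baseline by the relative clearance: 11.9 / 4.231 = 2.81 mg/L.

2.81 mg/L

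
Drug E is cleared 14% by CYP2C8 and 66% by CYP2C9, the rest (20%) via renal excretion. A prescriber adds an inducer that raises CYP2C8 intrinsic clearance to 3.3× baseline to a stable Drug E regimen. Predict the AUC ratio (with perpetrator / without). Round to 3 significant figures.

The CYP2C8 pathway (14% of clearance) is boosted to 3.3× activity: 0.14 × 3.3 = 0.462.
CYP2C9 (66%) and the residual 20% are unaffected.
New clearance relative to baseline: 0.462 + 0.66 + 0.2 = 1.322.
AUC is inversely proportional to clearance, so the fold-change is 1 / 1.322 = 0.756.

0.756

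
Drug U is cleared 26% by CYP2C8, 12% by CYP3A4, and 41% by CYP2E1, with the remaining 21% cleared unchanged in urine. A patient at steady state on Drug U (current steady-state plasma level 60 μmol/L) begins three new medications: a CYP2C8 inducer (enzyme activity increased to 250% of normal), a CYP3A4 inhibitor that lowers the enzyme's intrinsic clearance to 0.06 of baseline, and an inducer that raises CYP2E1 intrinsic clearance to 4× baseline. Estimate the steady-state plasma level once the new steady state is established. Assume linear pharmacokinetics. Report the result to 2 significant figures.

The CYP2C8 pathway (26% of clearance) is boosted to 2.5× activity: 0.26 × 2.5 = 0.65.
The CYP3A4 pathway (12% of clearance) drops to 0.06× activity: 0.12 × 0.06 = 0.0072.
The CYP2E1 pathway (41% of clearance) rises to 4× activity: 0.41 × 4 = 1.64.
Non-CYP routes (21%) are unchanged.
CL_new/CL_old = 0.65 + 0.0072 + 1.64 + 0.21 = 2.5072.
Steady-state plasma level ∝ 1/CL: new value = 60 / 2.5072 = 24 μmol/L.

24 μmol/L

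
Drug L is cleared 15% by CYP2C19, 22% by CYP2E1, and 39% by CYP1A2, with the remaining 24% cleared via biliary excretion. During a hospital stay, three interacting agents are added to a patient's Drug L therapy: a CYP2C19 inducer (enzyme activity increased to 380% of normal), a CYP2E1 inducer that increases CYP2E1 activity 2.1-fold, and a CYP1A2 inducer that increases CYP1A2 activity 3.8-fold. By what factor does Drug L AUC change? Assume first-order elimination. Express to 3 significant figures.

The CYP2C19 pathway (15% of clearance) increases to 3.8× activity: 0.15 × 3.8 = 0.57.
The CYP2E1 pathway (22% of clearance) rises to 2.1× activity: 0.22 × 2.1 = 0.462.
The CYP1A2 pathway (39% of clearance) rises to 3.8× activity: 0.39 × 3.8 = 1.482.
The remaining 24% of clearance is unaffected.
CL_new/CL_old = 0.57 + 0.462 + 1.482 + 0.24 = 2.754.
Because AUC varies inversely with clearance, the combined effect is 1 / 2.754 = 0.363.

0.363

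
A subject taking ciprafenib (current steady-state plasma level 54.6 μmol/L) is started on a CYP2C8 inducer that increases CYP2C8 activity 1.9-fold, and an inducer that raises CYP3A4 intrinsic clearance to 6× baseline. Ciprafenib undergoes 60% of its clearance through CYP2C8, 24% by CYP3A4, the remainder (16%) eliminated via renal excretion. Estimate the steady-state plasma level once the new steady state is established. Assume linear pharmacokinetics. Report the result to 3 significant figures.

19.9 μmol/L

The CYP2C8 pathway (60% of clearance) increases to 1.9× activity: 0.6 × 1.9 = 1.14.
The CYP3A4 pathway (24% of clearance) increases to 6× activity: 0.24 × 6 = 1.44.
Non-CYP routes (16%) are unchanged.
Relative clearance = 1.14 + 1.44 + 0.16 = 2.74.
Dividing the baseline by the relative clearance: 54.6 / 2.74 = 19.9 μmol/L.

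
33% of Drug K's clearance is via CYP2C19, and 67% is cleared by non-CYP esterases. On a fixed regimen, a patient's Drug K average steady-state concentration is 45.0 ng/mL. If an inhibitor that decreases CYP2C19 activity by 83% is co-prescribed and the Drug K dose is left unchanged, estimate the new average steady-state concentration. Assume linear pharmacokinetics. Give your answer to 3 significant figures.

62.0 ng/mL

The CYP2C19 pathway (33% of clearance) is reduced to 0.17× activity: 0.33 × 0.17 = 0.0561.
The remaining 67% of clearance is unaffected.
CL_new/CL_old = 0.0561 + 0.67 = 0.7261.
New average steady-state concentration = baseline ÷ relative clearance = 45.0 / 0.7261 = 62.0 ng/mL.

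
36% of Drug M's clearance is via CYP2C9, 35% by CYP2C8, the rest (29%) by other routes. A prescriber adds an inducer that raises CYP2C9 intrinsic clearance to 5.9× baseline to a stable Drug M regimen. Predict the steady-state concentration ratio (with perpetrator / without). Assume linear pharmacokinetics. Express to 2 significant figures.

The CYP2C9 pathway (36% of clearance) is boosted to 5.9× activity: 0.36 × 5.9 = 2.124.
CYP2C8 (35%) and the residual 29% are unaffected.
Relative clearance = 2.124 + 0.35 + 0.29 = 2.764.
Steady-state concentration is inversely proportional to clearance, so the fold-change is 1 / 2.764 = 0.36.

0.36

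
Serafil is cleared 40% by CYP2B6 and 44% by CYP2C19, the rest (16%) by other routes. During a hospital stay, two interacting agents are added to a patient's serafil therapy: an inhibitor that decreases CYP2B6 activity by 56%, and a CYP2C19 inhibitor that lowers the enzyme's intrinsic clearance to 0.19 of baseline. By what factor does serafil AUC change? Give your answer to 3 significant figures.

2.38

CYP2B6: 0.4 × 0.44 = 0.176
CYP2C19: 0.44 × 0.19 = 0.0836
Other: 0.16 (unchanged)
CL_new/CL_old = 0.176 + 0.0836 + 0.16 = 0.4196.
Net AUC ratio = 1 / 0.4196 = 2.38.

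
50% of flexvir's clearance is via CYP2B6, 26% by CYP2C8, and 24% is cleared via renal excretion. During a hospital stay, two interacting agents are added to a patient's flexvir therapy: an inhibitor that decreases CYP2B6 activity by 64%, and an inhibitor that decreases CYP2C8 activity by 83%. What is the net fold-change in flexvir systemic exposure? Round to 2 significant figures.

2.2

The CYP2B6 pathway (50% of clearance) is reduced to 0.36× activity: 0.5 × 0.36 = 0.18.
The CYP2C8 pathway (26% of clearance) drops to 0.17× activity: 0.26 × 0.17 = 0.0442.
The remaining 24% of clearance is unaffected.
New clearance relative to baseline: 0.18 + 0.0442 + 0.24 = 0.4642.
Net systemic exposure ratio = 1 / 0.4642 = 2.2.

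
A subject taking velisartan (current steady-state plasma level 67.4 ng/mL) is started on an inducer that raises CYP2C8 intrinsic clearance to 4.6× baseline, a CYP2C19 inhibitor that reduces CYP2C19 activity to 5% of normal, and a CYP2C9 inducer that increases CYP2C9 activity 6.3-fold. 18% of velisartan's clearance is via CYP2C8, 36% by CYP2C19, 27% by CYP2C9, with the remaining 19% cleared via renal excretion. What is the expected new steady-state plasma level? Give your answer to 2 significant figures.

25 ng/mL

The CYP2C8 pathway (18% of clearance) rises to 4.6× activity: 0.18 × 4.6 = 0.828.
The CYP2C19 pathway (36% of clearance) falls to 0.05× activity: 0.36 × 0.05 = 0.018.
The CYP2C9 pathway (27% of clearance) increases to 6.3× activity: 0.27 × 6.3 = 1.701.
Non-CYP routes (19%) are unchanged.
CL_new/CL_old = 0.828 + 0.018 + 1.701 + 0.19 = 2.737.
Steady-state plasma level ∝ 1/CL: new value = 67.4 / 2.737 = 25 ng/mL.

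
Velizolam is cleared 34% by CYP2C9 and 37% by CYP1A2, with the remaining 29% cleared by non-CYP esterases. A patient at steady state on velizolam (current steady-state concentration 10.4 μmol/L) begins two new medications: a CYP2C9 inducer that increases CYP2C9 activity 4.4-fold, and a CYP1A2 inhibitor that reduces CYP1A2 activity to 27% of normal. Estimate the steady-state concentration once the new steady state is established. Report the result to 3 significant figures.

CYP2C9: 0.34 × 4.4 = 1.496
CYP1A2: 0.37 × 0.27 = 0.0999
Other: 0.29 (unchanged)
New clearance relative to baseline: 1.496 + 0.0999 + 0.29 = 1.8859.
New steady-state concentration = 10.4 / 1.8859 = 5.51 μmol/L (concentration scales inversely with clearance).

5.51 μmol/L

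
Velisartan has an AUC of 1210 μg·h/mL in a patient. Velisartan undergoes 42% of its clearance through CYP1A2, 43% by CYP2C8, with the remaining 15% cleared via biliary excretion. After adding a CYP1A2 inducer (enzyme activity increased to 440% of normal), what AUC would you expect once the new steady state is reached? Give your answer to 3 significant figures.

498 μg·h/mL

CYP1A2: 0.42 × 4.4 = 1.848
CYP2C8: 0.43 (unchanged)
Other: 0.15 (unchanged)
New clearance relative to baseline: 1.848 + 0.43 + 0.15 = 2.428.
With dosing unchanged, AUC scales as 1/CL: 1210 / 2.428 = 498 μg·h/mL.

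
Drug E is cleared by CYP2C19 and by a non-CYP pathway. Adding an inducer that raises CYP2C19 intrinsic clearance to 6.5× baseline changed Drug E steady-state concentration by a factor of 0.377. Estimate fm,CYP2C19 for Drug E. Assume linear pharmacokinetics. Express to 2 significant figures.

Let x = fm,CYP2C19. Because steady-state concentration ∝ 1/CL, relative clearance rose to 1/0.377 = 2.653.
Setting x·6.5 + (1 − x) = 2.653 and solving: x = (2.653 − 1)/(6.5 − 1) = 0.30.

0.30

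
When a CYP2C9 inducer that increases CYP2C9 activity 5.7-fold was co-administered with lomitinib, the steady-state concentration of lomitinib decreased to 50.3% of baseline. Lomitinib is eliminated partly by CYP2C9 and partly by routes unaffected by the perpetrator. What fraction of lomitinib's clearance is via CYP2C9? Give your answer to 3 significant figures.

0.210

CL'/CL = 1 / 0.503 = 1.988
5.7·fm + (1 − fm) = 1.988
fm = (1.988 − 1) / (5.7 − 1) = 0.210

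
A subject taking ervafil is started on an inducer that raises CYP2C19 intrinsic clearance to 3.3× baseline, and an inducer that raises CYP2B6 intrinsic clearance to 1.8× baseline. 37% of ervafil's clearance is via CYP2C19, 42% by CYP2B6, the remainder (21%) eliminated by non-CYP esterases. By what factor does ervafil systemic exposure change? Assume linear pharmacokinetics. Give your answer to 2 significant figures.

0.46

The CYP2C19 pathway (37% of clearance) rises to 3.3× activity: 0.37 × 3.3 = 1.221.
The CYP2B6 pathway (42% of clearance) increases to 1.8× activity: 0.42 × 1.8 = 0.756.
The remaining 21% of clearance is unaffected.
New clearance relative to baseline: 1.221 + 0.756 + 0.21 = 2.187.
Systemic exposure ∝ 1/CL: fold-change = 1 / 2.187 = 0.46.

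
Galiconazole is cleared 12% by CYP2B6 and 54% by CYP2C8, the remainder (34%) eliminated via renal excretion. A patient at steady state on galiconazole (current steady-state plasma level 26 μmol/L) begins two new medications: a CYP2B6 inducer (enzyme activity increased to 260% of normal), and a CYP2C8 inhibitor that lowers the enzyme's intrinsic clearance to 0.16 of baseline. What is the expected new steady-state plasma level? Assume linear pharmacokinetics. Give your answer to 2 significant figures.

CYP2B6: 0.12 × 2.6 = 0.312
CYP2C8: 0.54 × 0.16 = 0.0864
Other: 0.34 (unchanged)
CL_new/CL_old = 0.312 + 0.0864 + 0.34 = 0.7384.
Dividing the baseline by the relative clearance: 26 / 0.7384 = 35 μmol/L.

35 μmol/L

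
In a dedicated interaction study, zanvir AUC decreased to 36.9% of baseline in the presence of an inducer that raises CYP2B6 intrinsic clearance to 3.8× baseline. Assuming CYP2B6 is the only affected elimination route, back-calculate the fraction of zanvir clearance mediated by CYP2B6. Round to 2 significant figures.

0.61

CL'/CL = 1 / 0.369 = 2.71
3.8·fm + (1 − fm) = 2.71
fm = (2.71 − 1) / (3.8 − 1) = 0.61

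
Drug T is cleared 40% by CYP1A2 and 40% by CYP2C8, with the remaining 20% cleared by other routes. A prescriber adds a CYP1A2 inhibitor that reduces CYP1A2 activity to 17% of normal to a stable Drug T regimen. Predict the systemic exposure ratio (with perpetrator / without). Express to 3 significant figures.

1.50

The CYP1A2 pathway (40% of clearance) falls to 0.17× activity: 0.4 × 0.17 = 0.068.
CYP2C8 (40%) and the residual 20% are unaffected.
Relative clearance = 0.068 + 0.4 + 0.2 = 0.668.
Since systemic exposure ∝ 1/CL, the ratio is 1 / 0.668 = 1.50.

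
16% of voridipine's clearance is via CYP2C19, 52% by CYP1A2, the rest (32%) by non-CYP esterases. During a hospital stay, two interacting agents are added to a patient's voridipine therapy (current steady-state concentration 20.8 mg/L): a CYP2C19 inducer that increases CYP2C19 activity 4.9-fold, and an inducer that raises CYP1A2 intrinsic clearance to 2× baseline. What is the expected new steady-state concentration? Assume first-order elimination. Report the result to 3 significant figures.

9.70 mg/L

The CYP2C19 pathway (16% of clearance) is boosted to 4.9× activity: 0.16 × 4.9 = 0.784.
The CYP1A2 pathway (52% of clearance) rises to 2× activity: 0.52 × 2 = 1.04.
The remaining 32% of clearance is unaffected.
New clearance relative to baseline: 0.784 + 1.04 + 0.32 = 2.144.
Steady-state concentration ∝ 1/CL: new value = 20.8 / 2.144 = 9.70 mg/L.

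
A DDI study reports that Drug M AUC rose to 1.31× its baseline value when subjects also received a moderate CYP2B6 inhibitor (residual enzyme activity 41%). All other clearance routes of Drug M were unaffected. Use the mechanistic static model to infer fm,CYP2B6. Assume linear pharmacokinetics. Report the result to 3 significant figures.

0.401

Call the CYP2B6 fraction fm. After the interaction, CL_new/CL_old = fm × 0.41 + (1 − fm).
AUC ratio = 1 / (new CL fraction), so new CL fraction = 1 / 1.31 = 0.7634.
fm × 0.41 + 1 − fm = 0.7634  ⇒  fm × (0.41 − 1) = −0.2366  ⇒  fm = 0.401.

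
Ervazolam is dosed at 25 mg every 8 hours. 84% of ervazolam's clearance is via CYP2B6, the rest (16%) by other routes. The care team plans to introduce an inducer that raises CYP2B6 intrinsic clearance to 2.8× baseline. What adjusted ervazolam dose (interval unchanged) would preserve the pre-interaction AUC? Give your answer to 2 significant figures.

CYP2B6: 0.84 × 2.8 = 2.352
Other: 0.16 (unchanged)
CL_new/CL_old = 2.352 + 0.16 = 2.512.
Css,avg = (dose rate)/CL, so holding Css fixed requires dose ∝ CL: 25 × 2.512 = 63 mg.

63 mg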